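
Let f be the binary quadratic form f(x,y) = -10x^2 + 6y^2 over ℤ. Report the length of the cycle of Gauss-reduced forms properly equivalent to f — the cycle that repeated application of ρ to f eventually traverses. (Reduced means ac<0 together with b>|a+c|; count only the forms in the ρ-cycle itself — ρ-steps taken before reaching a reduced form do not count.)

D = 240, ⌊√D⌋ = 15
descent: ρ → (6,12,-4)  [lands on river]
river: ρ → (-4,12,6)
ρ-cycle length = 2 (tail of 1 descent step not counted)

2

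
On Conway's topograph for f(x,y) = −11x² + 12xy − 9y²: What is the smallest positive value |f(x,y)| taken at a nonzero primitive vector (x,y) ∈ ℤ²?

translate: b→10 (≡-12 mod 22), so (11,-12,9)→(11,10,8)
flip: (11,10,8)→(8,-10,11)
translate: b→6 (≡-10 mod 16), so (8,-10,11)→(8,6,9)
reduced (well bottom): (8,6,9) with a≤c, −a<b≤a
well minimum |f| = |-8| = 8 (negative-definite)

8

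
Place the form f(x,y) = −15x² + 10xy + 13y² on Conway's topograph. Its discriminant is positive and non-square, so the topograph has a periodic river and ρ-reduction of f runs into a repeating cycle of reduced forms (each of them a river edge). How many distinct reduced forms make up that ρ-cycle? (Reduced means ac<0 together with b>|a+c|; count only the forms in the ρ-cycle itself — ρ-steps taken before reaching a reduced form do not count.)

D = 880, ⌊√D⌋ = 29
river: ρ → (13,16,-12)
river: ρ → (-12,8,17)
river: ρ → (17,26,-3)
river: ρ → (-3,28,8)
river: ρ → (8,20,-15)
river: ρ → (-15,10,13)
ρ-cycle length = 6 (tail of 0 descent steps not counted)

6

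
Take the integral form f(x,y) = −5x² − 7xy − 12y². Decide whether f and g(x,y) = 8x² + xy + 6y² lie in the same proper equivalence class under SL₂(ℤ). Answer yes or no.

D₁ = -191, D₂ = -191
f is negative-definite; reduce −f:
−f: translate: b→-3 (≡7 mod 10), so (5,7,12)→(5,-3,10)
−f: reduced (well bottom): (5,-3,10) with a≤c, −a<b≤a
flip sign back: reduced form of f is (-5,3,-10)
g: flip: (8,1,6)→(6,-1,8)
g: reduced (well bottom): (6,-1,8) with a≤c, −a<b≤a
reduced forms (-5, 3, -10) vs (6, -1, 8) ⇒ inequivalent

no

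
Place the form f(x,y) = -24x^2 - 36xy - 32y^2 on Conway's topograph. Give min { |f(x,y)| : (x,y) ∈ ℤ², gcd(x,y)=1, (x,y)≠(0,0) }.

translate: b→-12 (≡36 mod 48), so (24,36,32)→(24,-12,20)
flip: (24,-12,20)→(20,12,24)
reduced (well bottom): (20,12,24) with a≤c, −a<b≤a
well minimum |f| = |-20| = 20 (negative-definite)

20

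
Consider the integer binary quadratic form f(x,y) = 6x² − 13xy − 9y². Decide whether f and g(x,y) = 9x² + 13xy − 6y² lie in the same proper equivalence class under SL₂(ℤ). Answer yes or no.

D₁ = 385, D₂ = 385
river cycle of f (length 12): (-9, 13, 6), (6, 11, -11), (-11, 11, 6), (6, 13, -9), (-9, 5, 10), (10, 15, -4), (-4, 17, 6), (6, 19, -1), (-1, 19, 6), (6, 17, -4), … (2 more)
river cycle of g (length 12): (-6, 11, 11), (11, 11, -6), (-6, 13, 9), (9, 5, -10), (-10, 15, 4), (4, 17, -6), (-6, 19, 1), (1, 19, -6), (-6, 17, 4), (4, 15, -10), … (2 more)
cycles differ ⇒ inequivalent

no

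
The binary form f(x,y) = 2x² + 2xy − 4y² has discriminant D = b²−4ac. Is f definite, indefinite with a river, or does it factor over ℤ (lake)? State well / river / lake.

D = b²−4ac = 2² − 4·2·(-4) = 36
D = 6² is a perfect square ⇒ form factors over ℤ ⇒ lakes

lake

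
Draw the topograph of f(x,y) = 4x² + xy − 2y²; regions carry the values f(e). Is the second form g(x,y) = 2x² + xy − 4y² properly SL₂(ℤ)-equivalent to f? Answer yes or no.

D₁ = 33, D₂ = 33
river cycle of f (length 4): (-2, 3, 3), (3, 3, -2), (-2, 5, 1), (1, 5, -2)
river cycle of g (length 4): (2, 5, -1), (-1, 5, 2), (2, 3, -3), (-3, 3, 2)
cycles differ ⇒ inequivalent

no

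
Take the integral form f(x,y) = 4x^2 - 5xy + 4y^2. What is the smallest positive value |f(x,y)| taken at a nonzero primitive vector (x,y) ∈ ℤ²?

translate: b→3 (≡-5 mod 8), so (4,-5,4)→(4,3,3)
flip: (4,3,3)→(3,-3,4)
translate: b→3 (≡-3 mod 6), so (3,-3,4)→(3,3,4)
reduced (well bottom): (3,3,4) with a≤c, −a<b≤a
well minimum = a = 3

3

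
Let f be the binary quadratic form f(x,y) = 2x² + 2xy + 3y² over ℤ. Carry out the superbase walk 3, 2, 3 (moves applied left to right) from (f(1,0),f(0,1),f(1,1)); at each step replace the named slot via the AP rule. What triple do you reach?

start (2,3,7) = (f(1,0),f(0,1),f(1,1))
replace slot 3: 2·(2+3) − 7 = 3 → (2,3,3)
replace slot 2: 2·(2+3) − 3 = 7 → (2,7,3)
replace slot 3: 2·(2+7) − 3 = 15 → (2,7,15)

2,7,15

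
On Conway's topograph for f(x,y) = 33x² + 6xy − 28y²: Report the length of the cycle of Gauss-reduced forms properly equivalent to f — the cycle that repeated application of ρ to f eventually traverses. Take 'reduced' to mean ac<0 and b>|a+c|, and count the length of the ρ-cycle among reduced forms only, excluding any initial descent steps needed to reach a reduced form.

D = 3732, ⌊√D⌋ = 61
river: ρ → (-28,50,11)
river: ρ → (11,60,-3)
river: ρ → (-3,60,11)
river: ρ → (11,50,-28)
river: ρ → (-28,6,33)
river: ρ → (33,60,-1)
river: ρ → (-1,60,33)
river: ρ → (33,6,-28)
ρ-cycle length = 8 (tail of 0 descent steps not counted)

8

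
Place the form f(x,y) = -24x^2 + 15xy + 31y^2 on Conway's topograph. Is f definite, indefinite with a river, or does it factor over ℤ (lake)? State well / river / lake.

D = b²−4ac = 15² − 4·(-24)·31 = 3201
D > 0 non-square ⇒ indefinite ⇒ periodic river

river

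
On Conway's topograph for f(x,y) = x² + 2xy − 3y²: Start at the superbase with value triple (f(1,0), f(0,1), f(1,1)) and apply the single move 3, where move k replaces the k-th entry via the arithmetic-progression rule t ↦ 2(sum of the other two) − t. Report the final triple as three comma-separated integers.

start (1,-3,0) = (f(1,0),f(0,1),f(1,1))
replace slot 3: 2·(1+(-3)) − 0 = -4 → (1,-3,-4)

1,-3,-4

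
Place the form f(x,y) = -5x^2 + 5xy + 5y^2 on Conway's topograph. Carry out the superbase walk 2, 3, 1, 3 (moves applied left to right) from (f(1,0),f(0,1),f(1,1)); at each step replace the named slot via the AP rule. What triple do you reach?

start (-5,5,5) = (f(1,0),f(0,1),f(1,1))
replace slot 2: 2·((-5)+5) − 5 = -5 → (-5,-5,5)
replace slot 3: 2·((-5)+(-5)) − 5 = -25 → (-5,-5,-25)
replace slot 1: 2·((-5)+(-25)) − (-5) = -55 → (-55,-5,-25)
replace slot 3: 2·((-55)+(-5)) − (-25) = -95 → (-55,-5,-95)

-55,-5,-95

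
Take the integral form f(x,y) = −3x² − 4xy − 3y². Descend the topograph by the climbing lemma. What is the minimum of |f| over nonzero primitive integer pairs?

translate: b→-2 (≡4 mod 6), so (3,4,3)→(3,-2,2)
flip: (3,-2,2)→(2,2,3)
reduced (well bottom): (2,2,3) with a≤c, −a<b≤a
well minimum |f| = |-2| = 2 (negative-definite)

2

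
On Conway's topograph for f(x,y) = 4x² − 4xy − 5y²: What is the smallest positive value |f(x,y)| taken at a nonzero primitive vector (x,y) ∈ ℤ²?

descent: ρ → (-5,4,4)  [lands on river]
river: ρ → (4,4,-5)
river: ρ → (-5,6,3)
river: ρ → (3,6,-5)
closes: descent 1, river 4
min |a| on river = 3

3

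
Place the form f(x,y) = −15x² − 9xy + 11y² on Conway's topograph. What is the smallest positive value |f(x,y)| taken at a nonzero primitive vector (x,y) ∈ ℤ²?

descent: ρ → (11,9,-15)  [lands on river]
river: ρ → (-15,21,5)
river: ρ → (5,19,-19)
river: ρ → (-19,19,5)
river: ρ → (5,21,-15)
river: ρ → (-15,9,11)
river: ρ → (11,13,-13)
river: ρ → (-13,13,11)
closes: descent 1, river 8
min |a| on river = 5

5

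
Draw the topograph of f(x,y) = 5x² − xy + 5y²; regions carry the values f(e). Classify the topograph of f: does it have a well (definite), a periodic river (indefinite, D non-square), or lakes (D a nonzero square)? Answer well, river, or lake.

D = b²−4ac = (-1)² − 4·5·5 = -99
D < 0 ⇒ definite ⇒ every region one sign ⇒ single well

well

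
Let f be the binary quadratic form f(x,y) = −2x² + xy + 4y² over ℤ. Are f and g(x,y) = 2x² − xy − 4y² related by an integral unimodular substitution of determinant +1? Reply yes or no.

D₁ = 33, D₂ = 33
river cycle of f (length 4): (-2, 5, 1), (1, 5, -2), (-2, 3, 3), (3, 3, -2)
river cycle of g (length 4): (2, 3, -3), (-3, 3, 2), (2, 5, -1), (-1, 5, 2)
cycles differ ⇒ inequivalent

no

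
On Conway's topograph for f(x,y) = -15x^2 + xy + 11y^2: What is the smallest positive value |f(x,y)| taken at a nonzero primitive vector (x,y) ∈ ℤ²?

descent: ρ → (11,21,-5)  [lands on river]
river: ρ → (-5,19,15)
river: ρ → (15,11,-9)
river: ρ → (-9,25,1)
river: ρ → (1,25,-9)
river: ρ → (-9,11,15)
river: ρ → (15,19,-5)
river: ρ → (-5,21,11)
river: ρ → (11,23,-3)
river: ρ → (-3,25,3)
river: ρ → (3,23,-11)
river: ρ → (-11,21,5)
river: ρ → (5,19,-15)
river: ρ → (-15,11,9)
river: ρ → (9,25,-1)
river: ρ → (-1,25,9)
river: ρ → (9,11,-15)
river: ρ → (-15,19,5)
river: ρ → (5,21,-11)
river: ρ → (-11,23,3)
river: ρ → (3,25,-3)
river: ρ → (-3,23,11)
closes: descent 1, river 22
min |a| on river = 1

1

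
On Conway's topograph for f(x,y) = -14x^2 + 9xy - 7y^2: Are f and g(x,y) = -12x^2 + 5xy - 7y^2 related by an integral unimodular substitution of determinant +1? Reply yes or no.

D₁ = -311, D₂ = -311
f is negative-definite; reduce −f:
−f: flip: (14,-9,7)→(7,9,14)
−f: translate: b→-5 (≡9 mod 14), so (7,9,14)→(7,-5,12)
−f: reduced (well bottom): (7,-5,12) with a≤c, −a<b≤a
flip sign back: reduced form of f is (-7,5,-12)
g is negative-definite; reduce −g:
−g: flip: (12,-5,7)→(7,5,12)
−g: reduced (well bottom): (7,5,12) with a≤c, −a<b≤a
flip sign back: reduced form of g is (-7,-5,-12)
reduced forms (-7, 5, -12) vs (-7, -5, -12) ⇒ inequivalent

no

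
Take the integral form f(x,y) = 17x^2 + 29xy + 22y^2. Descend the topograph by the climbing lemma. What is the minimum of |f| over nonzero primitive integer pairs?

translate: b→-5 (≡29 mod 34), so (17,29,22)→(17,-5,10)
flip: (17,-5,10)→(10,5,17)
reduced (well bottom): (10,5,17) with a≤c, −a<b≤a
well minimum = a = 10

10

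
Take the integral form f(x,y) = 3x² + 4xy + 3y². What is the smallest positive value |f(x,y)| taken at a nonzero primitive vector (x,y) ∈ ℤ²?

translate: b→-2 (≡4 mod 6), so (3,4,3)→(3,-2,2)
flip: (3,-2,2)→(2,2,3)
reduced (well bottom): (2,2,3) with a≤c, −a<b≤a
well minimum = a = 2

2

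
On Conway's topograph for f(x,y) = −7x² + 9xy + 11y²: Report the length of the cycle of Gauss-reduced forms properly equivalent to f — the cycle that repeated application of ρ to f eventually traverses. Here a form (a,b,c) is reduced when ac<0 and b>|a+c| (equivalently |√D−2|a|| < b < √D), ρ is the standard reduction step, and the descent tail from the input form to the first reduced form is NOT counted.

D = 389, ⌊√D⌋ = 19
river: ρ → (11,13,-5)
river: ρ → (-5,17,5)
river: ρ → (5,13,-11)
river: ρ → (-11,9,7)
river: ρ → (7,19,-1)
river: ρ → (-1,19,7)
river: ρ → (7,9,-11)
river: ρ → (-11,13,5)
river: ρ → (5,17,-5)
river: ρ → (-5,13,11)
river: ρ → (11,9,-7)
river: ρ → (-7,19,1)
river: ρ → (1,19,-7)
river: ρ → (-7,9,11)
ρ-cycle length = 14 (tail of 0 descent steps not counted)

14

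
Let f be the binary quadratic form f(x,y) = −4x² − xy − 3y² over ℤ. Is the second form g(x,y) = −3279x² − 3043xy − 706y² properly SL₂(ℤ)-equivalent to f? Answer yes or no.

D₁ = -47, D₂ = -47
f is negative-definite; reduce −f:
−f: flip: (4,1,3)→(3,-1,4)
−f: reduced (well bottom): (3,-1,4) with a≤c, −a<b≤a
flip sign back: reduced form of f is (-3,1,-4)
g is negative-definite; reduce −g:
−g: flip: (3279,3043,706)→(706,-3043,3279)
−g: translate: b→-219 (≡-3043 mod 1412), so (706,-3043,3279)→(706,-219,17)
−g: flip: (706,-219,17)→(17,219,706)
−g: translate: b→15 (≡219 mod 34), so (17,219,706)→(17,15,4)
−g: flip: (17,15,4)→(4,-15,17)
−g: translate: b→1 (≡-15 mod 8), so (4,-15,17)→(4,1,3)
−g: flip: (4,1,3)→(3,-1,4)
−g: reduced (well bottom): (3,-1,4) with a≤c, −a<b≤a
flip sign back: reduced form of g is (-3,1,-4)
reduced forms (-3, 1, -4) vs (-3, 1, -4) ⇒ equivalent

yes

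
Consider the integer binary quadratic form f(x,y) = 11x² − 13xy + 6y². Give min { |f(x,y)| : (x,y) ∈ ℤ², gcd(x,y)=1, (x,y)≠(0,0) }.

translate: b→9 (≡-13 mod 22), so (11,-13,6)→(11,9,4)
flip: (11,9,4)→(4,-9,11)
translate: b→-1 (≡-9 mod 8), so (4,-9,11)→(4,-1,6)
reduced (well bottom): (4,-1,6) with a≤c, −a<b≤a
well minimum = a = 4

4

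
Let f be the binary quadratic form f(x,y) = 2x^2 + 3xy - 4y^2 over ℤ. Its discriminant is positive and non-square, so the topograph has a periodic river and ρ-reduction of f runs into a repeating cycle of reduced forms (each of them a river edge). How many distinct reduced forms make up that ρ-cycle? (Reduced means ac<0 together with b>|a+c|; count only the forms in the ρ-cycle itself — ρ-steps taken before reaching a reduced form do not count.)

D = 41, ⌊√D⌋ = 6
river: ρ → (-4,5,1)
river: ρ → (1,5,-4)
river: ρ → (-4,3,2)
river: ρ → (2,5,-2)
river: ρ → (-2,3,4)
river: ρ → (4,5,-1)
river: ρ → (-1,5,4)
river: ρ → (4,3,-2)
river: ρ → (-2,5,2)
river: ρ → (2,3,-4)
ρ-cycle length = 10 (tail of 0 descent steps not counted)

10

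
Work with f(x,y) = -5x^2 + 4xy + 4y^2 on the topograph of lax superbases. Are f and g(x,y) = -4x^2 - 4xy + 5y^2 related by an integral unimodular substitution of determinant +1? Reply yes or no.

D₁ = 96, D₂ = 96
river cycle of f (length 4): (4, 4, -5), (-5, 6, 3), (3, 6, -5), (-5, 4, 4)
river cycle of g (length 4): (5, 4, -4), (-4, 4, 5), (5, 6, -3), (-3, 6, 5)
cycles differ ⇒ inequivalent

no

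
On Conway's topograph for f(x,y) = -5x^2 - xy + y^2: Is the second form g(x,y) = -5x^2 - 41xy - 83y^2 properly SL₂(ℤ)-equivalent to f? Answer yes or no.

D₁ = 21, D₂ = 21
river cycle of f (length 2): (1, 3, -3), (-3, 3, 1)
river cycle of g (length 2): (1, 3, -3), (-3, 3, 1)
cycles coincide ⇒ equivalent

yes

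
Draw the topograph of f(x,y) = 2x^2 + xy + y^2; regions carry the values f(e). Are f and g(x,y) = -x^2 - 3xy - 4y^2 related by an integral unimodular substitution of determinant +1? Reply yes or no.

D₁ = -7, D₂ = -7
f: flip: (2,1,1)→(1,-1,2)
f: translate: b→1 (≡-1 mod 2), so (1,-1,2)→(1,1,2)
f: reduced (well bottom): (1,1,2) with a≤c, −a<b≤a
g is negative-definite; reduce −g:
−g: translate: b→1 (≡3 mod 2), so (1,3,4)→(1,1,2)
−g: reduced (well bottom): (1,1,2) with a≤c, −a<b≤a
flip sign back: reduced form of g is (-1,-1,-2)
reduced forms (1, 1, 2) vs (-1, -1, -2) ⇒ inequivalent

no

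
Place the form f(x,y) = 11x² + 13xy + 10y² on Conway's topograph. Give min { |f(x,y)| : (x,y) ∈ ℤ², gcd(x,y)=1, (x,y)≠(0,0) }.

translate: b→-9 (≡13 mod 22), so (11,13,10)→(11,-9,8)
flip: (11,-9,8)→(8,9,11)
translate: b→-7 (≡9 mod 16), so (8,9,11)→(8,-7,10)
reduced (well bottom): (8,-7,10) with a≤c, −a<b≤a
well minimum = a = 8

8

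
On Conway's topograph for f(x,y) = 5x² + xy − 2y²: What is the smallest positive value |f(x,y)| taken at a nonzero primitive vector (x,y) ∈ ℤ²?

descent: ρ → (-2,3,4)  [lands on river]
river: ρ → (4,5,-1)
river: ρ → (-1,5,4)
river: ρ → (4,3,-2)
river: ρ → (-2,5,2)
river: ρ → (2,3,-4)
river: ρ → (-4,5,1)
river: ρ → (1,5,-4)
river: ρ → (-4,3,2)
river: ρ → (2,5,-2)
closes: descent 1, river 10
min |a| on river = 1

1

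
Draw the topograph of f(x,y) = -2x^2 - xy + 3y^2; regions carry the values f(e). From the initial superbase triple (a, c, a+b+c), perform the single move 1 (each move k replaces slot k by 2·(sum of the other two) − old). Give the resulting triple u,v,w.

start (-2,3,0) = (f(1,0),f(0,1),f(1,1))
replace slot 1: 2·(3+0) − (-2) = 8 → (8,3,0)

8,3,0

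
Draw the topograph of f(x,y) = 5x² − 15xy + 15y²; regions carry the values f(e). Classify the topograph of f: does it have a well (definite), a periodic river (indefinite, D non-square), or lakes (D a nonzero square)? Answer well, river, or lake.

D = b²−4ac = (-15)² − 4·5·15 = -75
D < 0 ⇒ definite ⇒ every region one sign ⇒ single well

well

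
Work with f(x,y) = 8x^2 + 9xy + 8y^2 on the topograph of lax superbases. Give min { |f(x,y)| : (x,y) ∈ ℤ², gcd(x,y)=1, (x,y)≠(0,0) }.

translate: b→-7 (≡9 mod 16), so (8,9,8)→(8,-7,7)
flip: (8,-7,7)→(7,7,8)
reduced (well bottom): (7,7,8) with a≤c, −a<b≤a
well minimum = a = 7

7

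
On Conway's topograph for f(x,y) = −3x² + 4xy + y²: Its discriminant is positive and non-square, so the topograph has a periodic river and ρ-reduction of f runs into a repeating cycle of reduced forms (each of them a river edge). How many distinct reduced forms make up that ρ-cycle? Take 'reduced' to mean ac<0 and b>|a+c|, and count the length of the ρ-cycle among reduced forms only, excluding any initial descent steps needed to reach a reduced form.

D = 28, ⌊√D⌋ = 5
river: ρ → (1,4,-3)
river: ρ → (-3,2,2)
river: ρ → (2,2,-3)
river: ρ → (-3,4,1)
ρ-cycle length = 4 (tail of 0 descent steps not counted)

4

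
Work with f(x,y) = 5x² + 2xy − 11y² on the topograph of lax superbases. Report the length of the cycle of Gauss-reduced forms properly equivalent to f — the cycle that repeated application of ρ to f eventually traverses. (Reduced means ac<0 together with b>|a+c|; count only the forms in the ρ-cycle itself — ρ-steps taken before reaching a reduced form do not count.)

D = 224, ⌊√D⌋ = 14
descent: ρ → (-11,-2,5)
descent: ρ → (5,12,-4)  [lands on river]
river: ρ → (-4,12,5)
river: ρ → (5,8,-8)
river: ρ → (-8,8,5)
ρ-cycle length = 4 (tail of 2 descent steps not counted)

4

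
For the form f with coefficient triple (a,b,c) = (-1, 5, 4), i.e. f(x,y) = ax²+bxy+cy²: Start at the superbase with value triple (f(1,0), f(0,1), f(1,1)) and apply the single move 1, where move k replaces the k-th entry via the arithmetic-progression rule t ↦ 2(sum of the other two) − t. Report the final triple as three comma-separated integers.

start (-1,4,8) = (f(1,0),f(0,1),f(1,1))
replace slot 1: 2·(4+8) − (-1) = 25 → (25,4,8)

25,4,8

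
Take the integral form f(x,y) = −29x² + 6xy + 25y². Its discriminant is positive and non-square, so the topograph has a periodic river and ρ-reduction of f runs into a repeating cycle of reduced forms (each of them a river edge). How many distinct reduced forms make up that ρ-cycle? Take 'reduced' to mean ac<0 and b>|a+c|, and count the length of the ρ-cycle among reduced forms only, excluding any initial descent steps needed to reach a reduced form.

D = 2936, ⌊√D⌋ = 54
river: ρ → (25,44,-10)
river: ρ → (-10,36,41)
river: ρ → (41,46,-5)
river: ρ → (-5,54,1)
river: ρ → (1,54,-5)
river: ρ → (-5,46,41)
river: ρ → (41,36,-10)
river: ρ → (-10,44,25)
river: ρ → (25,6,-29)
river: ρ → (-29,52,2)
river: ρ → (2,52,-29)
river: ρ → (-29,6,25)
ρ-cycle length = 12 (tail of 0 descent steps not counted)

12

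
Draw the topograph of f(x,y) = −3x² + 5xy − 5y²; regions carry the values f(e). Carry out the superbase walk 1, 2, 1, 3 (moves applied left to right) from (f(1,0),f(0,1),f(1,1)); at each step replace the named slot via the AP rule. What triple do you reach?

start (-3,-5,-3) = (f(1,0),f(0,1),f(1,1))
replace slot 1: 2·((-5)+(-3)) − (-3) = -13 → (-13,-5,-3)
replace slot 2: 2·((-13)+(-3)) − (-5) = -27 → (-13,-27,-3)
replace slot 1: 2·((-27)+(-3)) − (-13) = -47 → (-47,-27,-3)
replace slot 3: 2·((-47)+(-27)) − (-3) = -145 → (-47,-27,-145)

-47,-27,-145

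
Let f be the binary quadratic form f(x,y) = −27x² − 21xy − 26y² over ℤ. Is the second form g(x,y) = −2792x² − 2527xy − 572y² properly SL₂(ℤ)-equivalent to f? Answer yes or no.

D₁ = -2367, D₂ = -2367
f is negative-definite; reduce −f:
−f: flip: (27,21,26)→(26,-21,27)
−f: reduced (well bottom): (26,-21,27) with a≤c, −a<b≤a
flip sign back: reduced form of f is (-26,21,-27)
g is negative-definite; reduce −g:
−g: flip: (2792,2527,572)→(572,-2527,2792)
−g: translate: b→-239 (≡-2527 mod 1144), so (572,-2527,2792)→(572,-239,26)
−g: flip: (572,-239,26)→(26,239,572)
−g: translate: b→-21 (≡239 mod 52), so (26,239,572)→(26,-21,27)
−g: reduced (well bottom): (26,-21,27) with a≤c, −a<b≤a
flip sign back: reduced form of g is (-26,21,-27)
reduced forms (-26, 21, -27) vs (-26, 21, -27) ⇒ equivalent

yes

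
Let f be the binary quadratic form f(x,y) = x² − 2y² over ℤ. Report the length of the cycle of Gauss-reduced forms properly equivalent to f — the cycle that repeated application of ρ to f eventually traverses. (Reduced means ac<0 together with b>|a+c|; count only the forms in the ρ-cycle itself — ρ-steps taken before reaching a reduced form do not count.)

D = 8, ⌊√D⌋ = 2
descent: ρ → (-2,0,1)
descent: ρ → (1,2,-1)  [lands on river]
river: ρ → (-1,2,1)
ρ-cycle length = 2 (tail of 2 descent steps not counted)

2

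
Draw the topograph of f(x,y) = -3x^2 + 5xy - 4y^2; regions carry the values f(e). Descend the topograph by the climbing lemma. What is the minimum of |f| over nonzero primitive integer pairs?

translate: b→1 (≡-5 mod 6), so (3,-5,4)→(3,1,2)
flip: (3,1,2)→(2,-1,3)
reduced (well bottom): (2,-1,3) with a≤c, −a<b≤a
well minimum |f| = |-2| = 2 (negative-definite)

2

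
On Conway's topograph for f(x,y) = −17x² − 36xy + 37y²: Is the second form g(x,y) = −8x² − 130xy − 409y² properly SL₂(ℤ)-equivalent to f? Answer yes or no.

D₁ = 3812, D₂ = 3812
river cycle of f (length 42): (37, 36, -17), (-17, 32, 41), (41, 50, -8), (-8, 46, 53), (53, 60, -1), (-1, 60, 53), (53, 46, -8), (-8, 50, 41), (41, 32, -17), (-17, 36, 37), … (32 more)
river cycle of g (length 42): (-8, 46, 53), (53, 60, -1), (-1, 60, 53), (53, 46, -8), (-8, 50, 41), (41, 32, -17), (-17, 36, 37), (37, 38, -16), (-16, 58, 7), (7, 54, -32), … (32 more)
cycles coincide ⇒ equivalent

yes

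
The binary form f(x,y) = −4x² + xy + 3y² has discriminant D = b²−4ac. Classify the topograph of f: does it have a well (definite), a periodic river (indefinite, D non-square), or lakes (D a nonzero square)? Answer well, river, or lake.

D = b²−4ac = 1² − 4·(-4)·3 = 49
D = 7² is a perfect square ⇒ form factors over ℤ ⇒ lakes

lake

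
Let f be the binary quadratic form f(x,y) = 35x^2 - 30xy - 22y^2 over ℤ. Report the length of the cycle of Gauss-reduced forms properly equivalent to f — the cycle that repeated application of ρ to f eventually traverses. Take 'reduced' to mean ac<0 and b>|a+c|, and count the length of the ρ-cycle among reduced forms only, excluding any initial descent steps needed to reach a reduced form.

D = 3980, ⌊√D⌋ = 63
descent: ρ → (-22,30,35)  [lands on river]
river: ρ → (35,40,-17)
river: ρ → (-17,62,2)
river: ρ → (2,62,-17)
river: ρ → (-17,40,35)
river: ρ → (35,30,-22)
river: ρ → (-22,58,7)
river: ρ → (7,54,-38)
river: ρ → (-38,22,23)
river: ρ → (23,24,-37)
river: ρ → (-37,50,10)
river: ρ → (10,50,-37)
river: ρ → (-37,24,23)
river: ρ → (23,22,-38)
river: ρ → (-38,54,7)
river: ρ → (7,58,-22)
ρ-cycle length = 16 (tail of 1 descent step not counted)

16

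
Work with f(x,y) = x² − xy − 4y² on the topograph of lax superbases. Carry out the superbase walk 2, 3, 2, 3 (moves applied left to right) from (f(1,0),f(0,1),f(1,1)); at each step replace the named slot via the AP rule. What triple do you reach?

start (1,-4,-4) = (f(1,0),f(0,1),f(1,1))
replace slot 2: 2·(1+(-4)) − (-4) = -2 → (1,-2,-4)
replace slot 3: 2·(1+(-2)) − (-4) = 2 → (1,-2,2)
replace slot 2: 2·(1+2) − (-2) = 8 → (1,8,2)
replace slot 3: 2·(1+8) − 2 = 16 → (1,8,16)

1,8,16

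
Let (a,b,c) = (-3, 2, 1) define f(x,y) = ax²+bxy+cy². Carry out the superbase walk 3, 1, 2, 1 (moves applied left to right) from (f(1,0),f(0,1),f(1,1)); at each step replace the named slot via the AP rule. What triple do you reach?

start (-3,1,0) = (f(1,0),f(0,1),f(1,1))
replace slot 3: 2·((-3)+1) − 0 = -4 → (-3,1,-4)
replace slot 1: 2·(1+(-4)) − (-3) = -3 → (-3,1,-4)
replace slot 2: 2·((-3)+(-4)) − 1 = -15 → (-3,-15,-4)
replace slot 1: 2·((-15)+(-4)) − (-3) = -35 → (-35,-15,-4)

-35,-15,-4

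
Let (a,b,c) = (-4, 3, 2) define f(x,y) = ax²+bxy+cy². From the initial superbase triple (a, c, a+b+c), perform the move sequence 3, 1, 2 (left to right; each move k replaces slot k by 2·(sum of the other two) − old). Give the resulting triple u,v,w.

start (-4,2,1) = (f(1,0),f(0,1),f(1,1))
replace slot 3: 2·((-4)+2) − 1 = -5 → (-4,2,-5)
replace slot 1: 2·(2+(-5)) − (-4) = -2 → (-2,2,-5)
replace slot 2: 2·((-2)+(-5)) − 2 = -16 → (-2,-16,-5)

-2,-16,-5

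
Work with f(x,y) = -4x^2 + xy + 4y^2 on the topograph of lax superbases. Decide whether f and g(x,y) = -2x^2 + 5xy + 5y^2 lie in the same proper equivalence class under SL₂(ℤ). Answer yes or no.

D₁ = 65, D₂ = 65
river cycle of f (length 6): (4, 7, -1), (-1, 7, 4), (4, 1, -4), (-4, 7, 1), (1, 7, -4), (-4, 1, 4)
river cycle of g (length 6): (5, 5, -2), (-2, 7, 2), (2, 5, -5), (-5, 5, 2), (2, 7, -2), (-2, 5, 5)
cycles differ ⇒ inequivalent

no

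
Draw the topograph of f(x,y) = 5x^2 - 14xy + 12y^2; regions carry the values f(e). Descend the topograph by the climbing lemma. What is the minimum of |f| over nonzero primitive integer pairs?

translate: b→-4 (≡-14 mod 10), so (5,-14,12)→(5,-4,3)
flip: (5,-4,3)→(3,4,5)
translate: b→-2 (≡4 mod 6), so (3,4,5)→(3,-2,4)
reduced (well bottom): (3,-2,4) with a≤c, −a<b≤a
well minimum = a = 3

3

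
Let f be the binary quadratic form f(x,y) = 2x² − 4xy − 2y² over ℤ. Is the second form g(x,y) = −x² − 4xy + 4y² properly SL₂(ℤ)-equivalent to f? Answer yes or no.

D₁ = 32, D₂ = 32
river cycle of f (length 2): (-2, 4, 2), (2, 4, -2)
river cycle of g (length 2): (4, 4, -1), (-1, 4, 4)
cycles differ ⇒ inequivalent

no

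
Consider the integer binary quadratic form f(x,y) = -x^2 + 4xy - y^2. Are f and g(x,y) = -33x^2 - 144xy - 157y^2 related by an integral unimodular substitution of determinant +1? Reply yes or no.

D₁ = 12, D₂ = 12
river cycle of f (length 2): (-1, 2, 2), (2, 2, -1)
river cycle of g (length 2): (-1, 2, 2), (2, 2, -1)
cycles coincide ⇒ equivalent

yes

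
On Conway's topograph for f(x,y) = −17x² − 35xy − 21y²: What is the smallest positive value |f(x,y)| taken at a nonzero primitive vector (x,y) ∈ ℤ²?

translate: b→1 (≡35 mod 34), so (17,35,21)→(17,1,3)
flip: (17,1,3)→(3,-1,17)
reduced (well bottom): (3,-1,17) with a≤c, −a<b≤a
well minimum |f| = |-3| = 3 (negative-definite)

3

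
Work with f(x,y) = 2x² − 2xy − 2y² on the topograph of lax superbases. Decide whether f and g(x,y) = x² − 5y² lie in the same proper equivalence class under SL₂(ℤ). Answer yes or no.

D₁ = 20, D₂ = 20
river cycle of f (length 2): (-2, 2, 2), (2, 2, -2)
river cycle of g (length 2): (1, 4, -1), (-1, 4, 1)
cycles differ ⇒ inequivalent

no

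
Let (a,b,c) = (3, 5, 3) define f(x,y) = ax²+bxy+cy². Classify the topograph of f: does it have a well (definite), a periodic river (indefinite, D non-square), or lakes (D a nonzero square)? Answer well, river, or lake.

D = b²−4ac = 5² − 4·3·3 = -11
D < 0 ⇒ definite ⇒ every region one sign ⇒ single well

well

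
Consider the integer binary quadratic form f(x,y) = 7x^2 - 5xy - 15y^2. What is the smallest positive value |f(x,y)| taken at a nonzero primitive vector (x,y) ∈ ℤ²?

descent: ρ → (-15,5,7)
descent: ρ → (7,9,-13)  [lands on river]
river: ρ → (-13,17,3)
river: ρ → (3,19,-7)
river: ρ → (-7,9,13)
river: ρ → (13,17,-3)
river: ρ → (-3,19,7)
closes: descent 2, river 6
min |a| on river = 3

3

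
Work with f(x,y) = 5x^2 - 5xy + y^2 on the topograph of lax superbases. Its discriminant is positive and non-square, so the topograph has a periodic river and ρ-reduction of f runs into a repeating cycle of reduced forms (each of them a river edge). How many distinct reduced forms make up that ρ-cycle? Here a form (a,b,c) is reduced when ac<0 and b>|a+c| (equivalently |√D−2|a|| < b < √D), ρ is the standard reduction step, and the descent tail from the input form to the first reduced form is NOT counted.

D = 5, ⌊√D⌋ = 2
descent: ρ → (1,1,-1)  [lands on river]
river: ρ → (-1,1,1)
ρ-cycle length = 2 (tail of 1 descent step not counted)

2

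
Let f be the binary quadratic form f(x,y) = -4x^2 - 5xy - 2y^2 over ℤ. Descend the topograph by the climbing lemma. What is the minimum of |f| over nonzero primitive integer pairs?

translate: b→-3 (≡5 mod 8), so (4,5,2)→(4,-3,1)
flip: (4,-3,1)→(1,3,4)
translate: b→1 (≡3 mod 2), so (1,3,4)→(1,1,2)
reduced (well bottom): (1,1,2) with a≤c, −a<b≤a
well minimum |f| = |-1| = 1 (negative-definite)

1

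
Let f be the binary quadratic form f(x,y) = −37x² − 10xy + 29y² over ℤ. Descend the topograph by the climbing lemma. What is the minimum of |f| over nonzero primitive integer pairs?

descent: ρ → (29,10,-37)  [lands on river]
river: ρ → (-37,64,2)
river: ρ → (2,64,-37)
river: ρ → (-37,10,29)
river: ρ → (29,48,-18)
river: ρ → (-18,60,11)
river: ρ → (11,50,-43)
river: ρ → (-43,36,18)
river: ρ → (18,36,-43)
river: ρ → (-43,50,11)
river: ρ → (11,60,-18)
river: ρ → (-18,48,29)
closes: descent 1, river 12
min |a| on river = 2

2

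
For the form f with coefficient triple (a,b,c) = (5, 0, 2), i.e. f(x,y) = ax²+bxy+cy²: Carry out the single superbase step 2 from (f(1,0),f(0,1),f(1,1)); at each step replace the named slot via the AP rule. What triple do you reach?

start (5,2,7) = (f(1,0),f(0,1),f(1,1))
replace slot 2: 2·(5+7) − 2 = 22 → (5,22,7)

5,22,7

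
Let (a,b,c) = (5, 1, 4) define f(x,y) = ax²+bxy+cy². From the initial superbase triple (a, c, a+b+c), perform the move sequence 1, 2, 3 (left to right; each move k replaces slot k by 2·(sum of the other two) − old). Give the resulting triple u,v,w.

start (5,4,10) = (f(1,0),f(0,1),f(1,1))
replace slot 1: 2·(4+10) − 5 = 23 → (23,4,10)
replace slot 2: 2·(23+10) − 4 = 62 → (23,62,10)
replace slot 3: 2·(23+62) − 10 = 160 → (23,62,160)

23,62,160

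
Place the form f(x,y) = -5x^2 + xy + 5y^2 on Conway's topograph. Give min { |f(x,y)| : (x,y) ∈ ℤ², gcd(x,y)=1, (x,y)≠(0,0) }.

river: ρ → (5,9,-1)
river: ρ → (-1,9,5)
river: ρ → (5,1,-5)
river: ρ → (-5,9,1)
river: ρ → (1,9,-5)
river: ρ → (-5,1,5)
closes: descent 0, river 6
min |a| on river = 1

1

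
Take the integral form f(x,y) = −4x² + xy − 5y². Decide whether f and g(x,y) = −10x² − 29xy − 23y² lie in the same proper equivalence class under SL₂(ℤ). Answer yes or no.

D₁ = -79, D₂ = -79
f is negative-definite; reduce −f:
−f: reduced (well bottom): (4,-1,5) with a≤c, −a<b≤a
flip sign back: reduced form of f is (-4,1,-5)
g is negative-definite; reduce −g:
−g: translate: b→9 (≡29 mod 20), so (10,29,23)→(10,9,4)
−g: flip: (10,9,4)→(4,-9,10)
−g: translate: b→-1 (≡-9 mod 8), so (4,-9,10)→(4,-1,5)
−g: reduced (well bottom): (4,-1,5) with a≤c, −a<b≤a
flip sign back: reduced form of g is (-4,1,-5)
reduced forms (-4, 1, -5) vs (-4, 1, -5) ⇒ equivalent

yes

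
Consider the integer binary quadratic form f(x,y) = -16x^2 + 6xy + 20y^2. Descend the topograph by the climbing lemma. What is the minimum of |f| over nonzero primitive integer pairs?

river: ρ → (20,34,-2)
river: ρ → (-2,34,20)
river: ρ → (20,6,-16)
river: ρ → (-16,26,10)
river: ρ → (10,34,-4)
river: ρ → (-4,30,26)
river: ρ → (26,22,-8)
river: ρ → (-8,26,20)
river: ρ → (20,14,-14)
river: ρ → (-14,14,20)
river: ρ → (20,26,-8)
river: ρ → (-8,22,26)
river: ρ → (26,30,-4)
river: ρ → (-4,34,10)
river: ρ → (10,26,-16)
river: ρ → (-16,6,20)
closes: descent 0, river 16
min |a| on river = 2

2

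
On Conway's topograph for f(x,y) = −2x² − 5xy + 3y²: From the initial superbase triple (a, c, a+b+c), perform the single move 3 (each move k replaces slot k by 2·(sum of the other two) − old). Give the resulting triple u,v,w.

start (-2,3,-4) = (f(1,0),f(0,1),f(1,1))
replace slot 3: 2·((-2)+3) − (-4) = 6 → (-2,3,6)

-2,3,6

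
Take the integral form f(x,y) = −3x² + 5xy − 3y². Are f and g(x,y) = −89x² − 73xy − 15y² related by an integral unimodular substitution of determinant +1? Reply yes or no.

D₁ = -11, D₂ = -11
f is negative-definite; reduce −f:
−f: translate: b→1 (≡-5 mod 6), so (3,-5,3)→(3,1,1)
−f: flip: (3,1,1)→(1,-1,3)
−f: translate: b→1 (≡-1 mod 2), so (1,-1,3)→(1,1,3)
−f: reduced (well bottom): (1,1,3) with a≤c, −a<b≤a
flip sign back: reduced form of f is (-1,-1,-3)
g is negative-definite; reduce −g:
−g: flip: (89,73,15)→(15,-73,89)
−g: translate: b→-13 (≡-73 mod 30), so (15,-73,89)→(15,-13,3)
−g: flip: (15,-13,3)→(3,13,15)
−g: translate: b→1 (≡13 mod 6), so (3,13,15)→(3,1,1)
−g: flip: (3,1,1)→(1,-1,3)
−g: translate: b→1 (≡-1 mod 2), so (1,-1,3)→(1,1,3)
−g: reduced (well bottom): (1,1,3) with a≤c, −a<b≤a
flip sign back: reduced form of g is (-1,-1,-3)
reduced forms (-1, -1, -3) vs (-1, -1, -3) ⇒ equivalent

yes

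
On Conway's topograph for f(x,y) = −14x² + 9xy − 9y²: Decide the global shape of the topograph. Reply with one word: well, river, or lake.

D = b²−4ac = 9² − 4·(-14)·(-9) = -423
D < 0 ⇒ definite ⇒ every region one sign ⇒ single well

well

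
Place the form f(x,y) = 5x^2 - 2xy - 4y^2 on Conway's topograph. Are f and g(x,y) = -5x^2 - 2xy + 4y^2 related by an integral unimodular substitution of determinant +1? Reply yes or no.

D₁ = 84, D₂ = 84
river cycle of f (length 6): (-4, 2, 5), (5, 8, -1), (-1, 8, 5), (5, 2, -4), (-4, 6, 3), (3, 6, -4)
river cycle of g (length 6): (4, 2, -5), (-5, 8, 1), (1, 8, -5), (-5, 2, 4), (4, 6, -3), (-3, 6, 4)
cycles differ ⇒ inequivalent

no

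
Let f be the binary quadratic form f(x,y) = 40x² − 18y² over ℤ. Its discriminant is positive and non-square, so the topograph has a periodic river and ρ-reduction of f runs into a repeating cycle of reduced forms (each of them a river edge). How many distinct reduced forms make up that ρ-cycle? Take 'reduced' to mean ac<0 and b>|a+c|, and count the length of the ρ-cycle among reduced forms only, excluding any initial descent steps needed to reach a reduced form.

D = 2880, ⌊√D⌋ = 53
descent: ρ → (-18,36,22)  [lands on river]
river: ρ → (22,52,-2)
river: ρ → (-2,52,22)
river: ρ → (22,36,-18)
ρ-cycle length = 4 (tail of 1 descent step not counted)

4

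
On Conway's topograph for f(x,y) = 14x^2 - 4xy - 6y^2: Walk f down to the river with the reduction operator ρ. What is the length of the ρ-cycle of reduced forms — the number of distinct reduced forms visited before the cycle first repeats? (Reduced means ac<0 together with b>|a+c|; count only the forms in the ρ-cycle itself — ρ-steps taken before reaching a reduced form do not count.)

D = 352, ⌊√D⌋ = 18
descent: ρ → (-6,16,4)  [lands on river]
river: ρ → (4,16,-6)
river: ρ → (-6,8,12)
river: ρ → (12,16,-2)
river: ρ → (-2,16,12)
river: ρ → (12,8,-6)
ρ-cycle length = 6 (tail of 1 descent step not counted)

6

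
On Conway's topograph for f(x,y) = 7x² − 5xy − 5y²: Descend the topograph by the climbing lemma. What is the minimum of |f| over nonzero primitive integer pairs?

descent: ρ → (-5,5,7)  [lands on river]
river: ρ → (7,9,-3)
river: ρ → (-3,9,7)
river: ρ → (7,5,-5)
closes: descent 1, river 4
min |a| on river = 3

3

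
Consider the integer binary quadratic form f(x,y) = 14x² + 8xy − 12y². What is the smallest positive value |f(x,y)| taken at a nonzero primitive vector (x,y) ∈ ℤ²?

river: ρ → (-12,16,10)
river: ρ → (10,24,-4)
river: ρ → (-4,24,10)
river: ρ → (10,16,-12)
river: ρ → (-12,8,14)
river: ρ → (14,20,-6)
river: ρ → (-6,16,20)
river: ρ → (20,24,-2)
river: ρ → (-2,24,20)
river: ρ → (20,16,-6)
river: ρ → (-6,20,14)
river: ρ → (14,8,-12)
closes: descent 0, river 12
min |a| on river = 2

2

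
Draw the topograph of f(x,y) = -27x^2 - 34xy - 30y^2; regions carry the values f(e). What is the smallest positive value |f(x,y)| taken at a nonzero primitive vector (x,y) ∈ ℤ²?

translate: b→-20 (≡34 mod 54), so (27,34,30)→(27,-20,23)
flip: (27,-20,23)→(23,20,27)
reduced (well bottom): (23,20,27) with a≤c, −a<b≤a
well minimum |f| = |-23| = 23 (negative-definite)

23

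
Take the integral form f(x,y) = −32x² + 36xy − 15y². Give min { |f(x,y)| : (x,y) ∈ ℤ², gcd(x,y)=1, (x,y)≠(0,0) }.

translate: b→28 (≡-36 mod 64), so (32,-36,15)→(32,28,11)
flip: (32,28,11)→(11,-28,32)
translate: b→-6 (≡-28 mod 22), so (11,-28,32)→(11,-6,15)
reduced (well bottom): (11,-6,15) with a≤c, −a<b≤a
well minimum |f| = |-11| = 11 (negative-definite)

11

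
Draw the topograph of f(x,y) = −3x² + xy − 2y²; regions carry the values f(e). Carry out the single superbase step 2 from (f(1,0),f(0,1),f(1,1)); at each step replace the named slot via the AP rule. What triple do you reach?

start (-3,-2,-4) = (f(1,0),f(0,1),f(1,1))
replace slot 2: 2·((-3)+(-4)) − (-2) = -12 → (-3,-12,-4)

-3,-12,-4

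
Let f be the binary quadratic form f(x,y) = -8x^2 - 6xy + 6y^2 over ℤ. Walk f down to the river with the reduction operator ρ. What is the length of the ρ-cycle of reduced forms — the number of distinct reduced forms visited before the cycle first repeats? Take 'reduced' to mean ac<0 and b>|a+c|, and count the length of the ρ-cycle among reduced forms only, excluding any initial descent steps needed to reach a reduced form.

D = 228, ⌊√D⌋ = 15
descent: ρ → (6,6,-8)  [lands on river]
river: ρ → (-8,10,4)
river: ρ → (4,14,-2)
river: ρ → (-2,14,4)
river: ρ → (4,10,-8)
river: ρ → (-8,6,6)
ρ-cycle length = 6 (tail of 1 descent step not counted)

6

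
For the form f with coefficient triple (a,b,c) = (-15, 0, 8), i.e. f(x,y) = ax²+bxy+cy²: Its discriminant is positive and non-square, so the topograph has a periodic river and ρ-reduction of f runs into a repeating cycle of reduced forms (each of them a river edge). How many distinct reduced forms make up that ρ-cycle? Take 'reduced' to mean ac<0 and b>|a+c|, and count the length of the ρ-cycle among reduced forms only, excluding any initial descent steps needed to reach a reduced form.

D = 480, ⌊√D⌋ = 21
descent: ρ → (8,16,-7)  [lands on river]
river: ρ → (-7,12,12)
river: ρ → (12,12,-7)
river: ρ → (-7,16,8)
ρ-cycle length = 4 (tail of 1 descent step not counted)

4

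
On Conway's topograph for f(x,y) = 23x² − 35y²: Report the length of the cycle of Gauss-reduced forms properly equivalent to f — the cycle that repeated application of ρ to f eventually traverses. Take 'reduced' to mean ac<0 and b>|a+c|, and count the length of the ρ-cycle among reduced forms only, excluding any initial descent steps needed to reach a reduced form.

D = 3220, ⌊√D⌋ = 56
descent: ρ → (-35,0,23)
descent: ρ → (23,46,-12)  [lands on river]
river: ρ → (-12,50,15)
river: ρ → (15,40,-27)
river: ρ → (-27,14,28)
river: ρ → (28,42,-13)
river: ρ → (-13,36,37)
river: ρ → (37,38,-12)
river: ρ → (-12,34,43)
river: ρ → (43,52,-3)
river: ρ → (-3,56,7)
river: ρ → (7,56,-3)
river: ρ → (-3,52,43)
river: ρ → (43,34,-12)
river: ρ → (-12,38,37)
river: ρ → (37,36,-13)
river: ρ → (-13,42,28)
river: ρ → (28,14,-27)
river: ρ → (-27,40,15)
river: ρ → (15,50,-12)
river: ρ → (-12,46,23)
ρ-cycle length = 20 (tail of 2 descent steps not counted)

20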